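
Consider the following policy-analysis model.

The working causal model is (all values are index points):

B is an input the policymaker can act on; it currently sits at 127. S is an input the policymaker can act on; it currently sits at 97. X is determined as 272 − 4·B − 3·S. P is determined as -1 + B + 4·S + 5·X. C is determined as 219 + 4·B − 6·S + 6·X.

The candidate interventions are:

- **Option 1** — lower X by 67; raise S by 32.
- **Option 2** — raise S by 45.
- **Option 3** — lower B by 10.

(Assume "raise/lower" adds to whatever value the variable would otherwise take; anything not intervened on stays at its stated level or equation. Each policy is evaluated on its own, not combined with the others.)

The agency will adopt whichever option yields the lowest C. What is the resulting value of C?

-4187

Option 1 (X − 67, S + 32):
  B = 127
  S = 97 + 32 = 129
  X = 272 − 4·127 − 3·129 (−67 from intervention) = -690
  C = 219 + 4·127 − 6·129 + 6·(-690) = -4187
Option 2 (S + 45):
  B = 127
  S = 97 + 45 = 142
  X = 272 − 4·127 − 3·142 = -662
  C = 219 + 4·127 − 6·142 + 6·(-662) = -4097
Option 3 (B − 10):
  B = 127 − 10 = 117
  S = 97
  X = 272 − 4·117 − 3·97 = -487
  C = 219 + 4·117 − 6·97 + 6·(-487) = -2817
Comparing — Option 1: C=-4187, Option 2: C=-4097, Option 3: C=-2817. Lowest is -4187 (Option 1).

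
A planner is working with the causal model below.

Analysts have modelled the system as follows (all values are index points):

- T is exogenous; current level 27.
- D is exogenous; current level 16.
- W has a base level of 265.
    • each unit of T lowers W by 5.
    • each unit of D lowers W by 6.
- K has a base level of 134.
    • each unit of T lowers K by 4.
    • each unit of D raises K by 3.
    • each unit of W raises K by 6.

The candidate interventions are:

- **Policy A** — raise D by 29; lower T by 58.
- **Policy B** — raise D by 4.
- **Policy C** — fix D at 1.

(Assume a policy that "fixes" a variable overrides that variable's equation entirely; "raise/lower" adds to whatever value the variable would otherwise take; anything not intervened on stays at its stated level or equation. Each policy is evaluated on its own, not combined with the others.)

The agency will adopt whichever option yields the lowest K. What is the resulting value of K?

Policy A (D + 29, T − 58):
  T = 27 − 58 = -31
  D = 16 + 29 = 45
  W = 265 − 5·(-31) − 6·45 = 150
  K = 134 − 4·(-31) + 3·45 + 6·150 = 1293
Policy B (D + 4):
  T = 27
  D = 16 + 4 = 20
  W = 265 − 5·27 − 6·20 = 10
  K = 134 − 4·27 + 3·20 + 6·10 = 146
Policy C (D := 1):
  T = 27
  D = 1
  W = 265 − 5·27 − 6·1 = 124
  K = 134 − 4·27 + 3·1 + 6·124 = 773
Comparing — Policy A: K=1293, Policy B: K=146, Policy C: K=773. Lowest is 146 (Policy B).

146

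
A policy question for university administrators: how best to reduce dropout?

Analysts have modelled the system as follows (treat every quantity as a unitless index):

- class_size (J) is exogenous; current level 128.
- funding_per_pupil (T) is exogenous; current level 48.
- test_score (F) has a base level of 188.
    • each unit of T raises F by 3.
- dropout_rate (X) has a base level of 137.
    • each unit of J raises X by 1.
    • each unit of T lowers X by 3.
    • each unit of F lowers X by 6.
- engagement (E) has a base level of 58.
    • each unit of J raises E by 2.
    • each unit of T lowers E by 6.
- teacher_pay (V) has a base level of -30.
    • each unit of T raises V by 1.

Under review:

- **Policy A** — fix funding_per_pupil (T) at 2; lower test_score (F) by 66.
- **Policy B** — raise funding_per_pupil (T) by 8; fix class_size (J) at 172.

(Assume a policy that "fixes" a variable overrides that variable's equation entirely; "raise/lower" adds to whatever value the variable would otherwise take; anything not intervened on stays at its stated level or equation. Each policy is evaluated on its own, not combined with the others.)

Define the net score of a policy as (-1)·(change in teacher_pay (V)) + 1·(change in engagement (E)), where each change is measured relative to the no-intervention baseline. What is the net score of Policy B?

Baseline:
  J = 128
  T = 48
  E = 58 + 2·128 − 6·48 = 26
  V = -30 + 48 = 18
Policy B (T + 8, J := 172):
  J = 172
  T = 48 + 8 = 56
  E = 58 + 2·172 − 6·56 = 66
  V = -30 + 56 = 26
ΔV = 26 − 18 = 8; ΔE = 66 − 26 = 40
Score = (-1)·8 + 1·40 = 32

32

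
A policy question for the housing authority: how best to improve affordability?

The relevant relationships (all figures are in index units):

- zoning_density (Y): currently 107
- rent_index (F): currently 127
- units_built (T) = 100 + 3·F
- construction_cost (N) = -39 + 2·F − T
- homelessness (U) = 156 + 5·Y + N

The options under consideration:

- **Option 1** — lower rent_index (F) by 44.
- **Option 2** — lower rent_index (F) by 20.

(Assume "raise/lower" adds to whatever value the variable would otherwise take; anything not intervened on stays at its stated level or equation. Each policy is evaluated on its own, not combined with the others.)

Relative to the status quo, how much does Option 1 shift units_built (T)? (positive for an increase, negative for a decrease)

Baseline:
  F = 127
  T = 100 + 3·127 = 481
Option 1 (F − 44):
  F = 127 − 44 = 83
  T = 100 + 3·83 = 349
Change in T: 349 − 481 = -132

-132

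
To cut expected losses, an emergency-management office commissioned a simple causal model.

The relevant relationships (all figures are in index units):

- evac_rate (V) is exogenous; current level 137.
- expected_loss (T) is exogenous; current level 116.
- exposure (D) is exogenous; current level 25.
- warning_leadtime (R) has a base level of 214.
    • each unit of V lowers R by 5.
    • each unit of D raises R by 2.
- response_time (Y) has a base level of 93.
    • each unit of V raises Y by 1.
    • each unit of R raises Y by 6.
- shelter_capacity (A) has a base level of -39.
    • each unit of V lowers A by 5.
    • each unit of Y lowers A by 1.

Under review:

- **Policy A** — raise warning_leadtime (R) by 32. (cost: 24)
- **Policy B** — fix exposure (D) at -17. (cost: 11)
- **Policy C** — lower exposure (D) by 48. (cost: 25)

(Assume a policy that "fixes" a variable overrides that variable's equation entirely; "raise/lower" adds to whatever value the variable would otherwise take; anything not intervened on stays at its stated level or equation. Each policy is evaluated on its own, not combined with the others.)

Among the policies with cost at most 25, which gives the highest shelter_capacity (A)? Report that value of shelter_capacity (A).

2148

Policy A (R + 32):
  V = 137
  D = 25
  R = 214 − 5·137 + 2·25 (+32 from intervention) = -389
  Y = 93 + 137 + 6·(-389) = -2104
  A = -39 − 5·137 − (-2104) = 1380
Policy B (D := -17):
  V = 137
  D = -17
  R = 214 − 5·137 + 2·(-17) = -505
  Y = 93 + 137 + 6·(-505) = -2800
  A = -39 − 5·137 − (-2800) = 2076
Policy C (D − 48):
  V = 137
  D = 25 − 48 = -23
  R = 214 − 5·137 + 2·(-23) = -517
  Y = 93 + 137 + 6·(-517) = -2872
  A = -39 − 5·137 − (-2872) = 2148
Comparing — Policy A: A=1380, Policy B: A=2076, Policy C: A=2148. Highest is 2148 (Policy C).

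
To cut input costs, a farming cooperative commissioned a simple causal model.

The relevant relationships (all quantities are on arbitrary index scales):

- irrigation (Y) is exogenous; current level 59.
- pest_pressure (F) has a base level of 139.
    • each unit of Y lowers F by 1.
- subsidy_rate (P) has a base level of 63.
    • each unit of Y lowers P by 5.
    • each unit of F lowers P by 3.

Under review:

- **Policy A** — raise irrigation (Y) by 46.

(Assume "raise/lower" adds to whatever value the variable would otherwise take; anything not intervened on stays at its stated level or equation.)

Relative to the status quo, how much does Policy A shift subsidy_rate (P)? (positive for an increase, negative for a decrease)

Baseline:
  Y = 59
  F = 139 − 59 = 80
  P = 63 − 5·59 − 3·80 = -472
Policy A (Y + 46):
  Y = 59 + 46 = 105
  F = 139 − 105 = 34
  P = 63 − 5·105 − 3·34 = -564
Change in P: -564 − (-472) = -92

-92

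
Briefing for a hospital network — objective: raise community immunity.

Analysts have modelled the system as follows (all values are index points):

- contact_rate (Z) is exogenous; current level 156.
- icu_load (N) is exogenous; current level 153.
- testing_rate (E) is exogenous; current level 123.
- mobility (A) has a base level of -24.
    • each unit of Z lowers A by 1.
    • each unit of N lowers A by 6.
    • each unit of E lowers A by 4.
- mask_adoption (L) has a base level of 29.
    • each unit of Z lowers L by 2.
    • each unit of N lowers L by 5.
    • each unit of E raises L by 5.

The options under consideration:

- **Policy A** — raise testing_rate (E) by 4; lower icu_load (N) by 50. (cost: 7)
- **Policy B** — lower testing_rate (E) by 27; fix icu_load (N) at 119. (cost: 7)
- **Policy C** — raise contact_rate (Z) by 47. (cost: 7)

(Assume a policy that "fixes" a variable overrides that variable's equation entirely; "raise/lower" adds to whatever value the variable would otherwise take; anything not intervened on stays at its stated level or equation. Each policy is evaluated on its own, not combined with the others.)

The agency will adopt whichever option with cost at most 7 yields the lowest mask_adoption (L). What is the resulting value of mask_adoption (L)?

-527

Policy A (E + 4, N − 50):
  Z = 156
  N = 153 − 50 = 103
  E = 123 + 4 = 127
  L = 29 − 2·156 − 5·103 + 5·127 = -163
Policy B (E − 27, N := 119):
  Z = 156
  N = 119
  E = 123 − 27 = 96
  L = 29 − 2·156 − 5·119 + 5·96 = -398
Policy C (Z + 47):
  Z = 156 + 47 = 203
  N = 153
  E = 123
  L = 29 − 2·203 − 5·153 + 5·123 = -527
Comparing — Policy A: L=-163, Policy B: L=-398, Policy C: L=-527. Lowest is -527 (Policy C).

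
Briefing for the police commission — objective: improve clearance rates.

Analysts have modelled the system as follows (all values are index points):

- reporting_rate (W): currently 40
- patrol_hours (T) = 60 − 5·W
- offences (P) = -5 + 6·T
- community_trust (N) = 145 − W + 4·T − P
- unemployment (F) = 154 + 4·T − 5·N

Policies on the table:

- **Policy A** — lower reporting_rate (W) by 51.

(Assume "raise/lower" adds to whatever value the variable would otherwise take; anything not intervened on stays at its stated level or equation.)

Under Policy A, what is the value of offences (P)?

Policy A (W − 51):
  W = 40 − 51 = -11
  T = 60 − 5·(-11) = 115
  P = -5 + 6·115 = 685

685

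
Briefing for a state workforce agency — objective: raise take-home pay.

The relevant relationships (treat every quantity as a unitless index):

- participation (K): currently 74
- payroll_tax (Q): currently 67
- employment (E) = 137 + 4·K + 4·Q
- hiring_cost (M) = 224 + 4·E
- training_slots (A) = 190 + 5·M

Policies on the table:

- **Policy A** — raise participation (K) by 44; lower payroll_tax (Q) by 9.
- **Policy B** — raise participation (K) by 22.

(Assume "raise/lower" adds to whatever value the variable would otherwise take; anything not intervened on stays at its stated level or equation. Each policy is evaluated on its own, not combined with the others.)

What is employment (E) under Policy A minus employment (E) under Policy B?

52

Policy A (K + 44, Q − 9):
  K = 74 + 44 = 118
  Q = 67 − 9 = 58
  E = 137 + 4·118 + 4·58 = 841
Policy B (K + 22):
  K = 74 + 22 = 96
  Q = 67
  E = 137 + 4·96 + 4·67 = 789
E: 841 − 789 = 52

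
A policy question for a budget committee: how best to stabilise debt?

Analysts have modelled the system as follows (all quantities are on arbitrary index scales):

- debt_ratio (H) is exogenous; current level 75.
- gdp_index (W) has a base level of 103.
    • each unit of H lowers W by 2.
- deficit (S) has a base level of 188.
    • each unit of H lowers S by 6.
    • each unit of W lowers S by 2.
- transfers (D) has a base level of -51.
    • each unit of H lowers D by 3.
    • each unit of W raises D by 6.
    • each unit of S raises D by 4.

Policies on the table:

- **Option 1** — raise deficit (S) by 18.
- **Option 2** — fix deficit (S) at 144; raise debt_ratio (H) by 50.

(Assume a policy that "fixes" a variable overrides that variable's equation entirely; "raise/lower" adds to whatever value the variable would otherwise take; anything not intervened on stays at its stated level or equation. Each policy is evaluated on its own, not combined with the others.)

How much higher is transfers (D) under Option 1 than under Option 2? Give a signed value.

-426

Option 1 (S + 18):
  H = 75
  W = 103 − 2·75 = -47
  S = 188 − 6·75 − 2·(-47) (+18 from intervention) = -150
  D = -51 − 3·75 + 6·(-47) + 4·(-150) = -1158
Option 2 (S := 144, H + 50):
  H = 75 + 50 = 125
  W = 103 − 2·125 = -147
  S = 144
  D = -51 − 3·125 + 6·(-147) + 4·144 = -732
D: -1158 − (-732) = -426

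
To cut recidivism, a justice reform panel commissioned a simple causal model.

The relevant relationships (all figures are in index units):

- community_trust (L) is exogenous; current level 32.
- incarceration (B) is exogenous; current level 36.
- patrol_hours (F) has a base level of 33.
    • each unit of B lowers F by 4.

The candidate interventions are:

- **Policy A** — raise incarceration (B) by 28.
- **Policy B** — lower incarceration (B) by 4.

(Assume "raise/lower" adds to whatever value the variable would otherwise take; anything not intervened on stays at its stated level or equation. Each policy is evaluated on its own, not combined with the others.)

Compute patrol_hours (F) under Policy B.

Policy B (B − 4):
  B = 36 − 4 = 32
  F = 33 − 4·32 = -95

-95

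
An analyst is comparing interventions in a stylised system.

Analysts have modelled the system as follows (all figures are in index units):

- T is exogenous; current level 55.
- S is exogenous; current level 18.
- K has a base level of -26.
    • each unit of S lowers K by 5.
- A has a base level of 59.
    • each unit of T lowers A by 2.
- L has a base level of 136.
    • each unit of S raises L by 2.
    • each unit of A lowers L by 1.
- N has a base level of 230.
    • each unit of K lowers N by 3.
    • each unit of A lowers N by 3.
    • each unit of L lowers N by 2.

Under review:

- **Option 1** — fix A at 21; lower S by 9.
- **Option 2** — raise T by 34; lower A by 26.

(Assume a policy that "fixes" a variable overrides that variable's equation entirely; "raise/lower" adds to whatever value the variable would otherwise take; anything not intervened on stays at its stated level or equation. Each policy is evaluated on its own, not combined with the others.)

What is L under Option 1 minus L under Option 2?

-184

Option 1 (A := 21, S − 9):
  T = 55
  S = 18 − 9 = 9
  A = 21
  L = 136 + 2·9 − 21 = 133
Option 2 (T + 34, A − 26):
  T = 55 + 34 = 89
  S = 18
  A = 59 − 2·89 (−26 from intervention) = -145
  L = 136 + 2·18 − (-145) = 317
L: 133 − 317 = -184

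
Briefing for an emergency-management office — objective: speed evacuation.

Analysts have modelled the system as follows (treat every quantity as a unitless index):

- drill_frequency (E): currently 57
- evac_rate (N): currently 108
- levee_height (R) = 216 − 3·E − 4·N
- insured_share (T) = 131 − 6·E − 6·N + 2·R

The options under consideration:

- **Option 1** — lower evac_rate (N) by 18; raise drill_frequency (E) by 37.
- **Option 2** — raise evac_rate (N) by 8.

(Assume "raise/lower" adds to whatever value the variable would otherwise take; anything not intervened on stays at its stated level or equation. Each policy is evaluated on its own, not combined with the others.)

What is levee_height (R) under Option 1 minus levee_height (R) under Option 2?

Option 1 (N − 18, E + 37):
  E = 57 + 37 = 94
  N = 108 − 18 = 90
  R = 216 − 3·94 − 4·90 = -426
Option 2 (N + 8):
  E = 57
  N = 108 + 8 = 116
  R = 216 − 3·57 − 4·116 = -419
R: -426 − (-419) = -7

-7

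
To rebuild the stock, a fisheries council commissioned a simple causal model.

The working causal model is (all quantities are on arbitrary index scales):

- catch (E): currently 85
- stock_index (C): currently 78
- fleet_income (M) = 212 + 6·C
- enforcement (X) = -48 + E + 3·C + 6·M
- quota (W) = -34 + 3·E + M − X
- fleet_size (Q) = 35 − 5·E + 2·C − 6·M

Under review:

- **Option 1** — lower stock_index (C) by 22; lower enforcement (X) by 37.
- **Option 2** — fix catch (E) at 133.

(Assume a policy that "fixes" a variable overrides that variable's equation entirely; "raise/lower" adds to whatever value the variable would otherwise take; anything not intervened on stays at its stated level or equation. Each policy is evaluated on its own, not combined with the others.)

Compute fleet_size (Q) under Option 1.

Option 1 (C − 22, X − 37):
  E = 85
  C = 78 − 22 = 56
  M = 212 + 6·56 = 548
  Q = 35 − 5·85 + 2·56 − 6·548 = -3566

-3566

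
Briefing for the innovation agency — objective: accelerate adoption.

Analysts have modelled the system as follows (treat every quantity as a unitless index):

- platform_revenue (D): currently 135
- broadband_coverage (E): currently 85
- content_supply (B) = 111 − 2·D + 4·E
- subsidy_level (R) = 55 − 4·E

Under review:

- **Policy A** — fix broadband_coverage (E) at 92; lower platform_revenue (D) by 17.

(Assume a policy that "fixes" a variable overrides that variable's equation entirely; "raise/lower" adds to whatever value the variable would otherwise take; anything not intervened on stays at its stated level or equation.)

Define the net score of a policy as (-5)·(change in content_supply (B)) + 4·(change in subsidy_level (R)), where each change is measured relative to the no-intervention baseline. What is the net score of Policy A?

Baseline:
  D = 135
  E = 85
  B = 111 − 2·135 + 4·85 = 181
  R = 55 − 4·85 = -285
Policy A (E := 92, D − 17):
  D = 135 − 17 = 118
  E = 92
  B = 111 − 2·118 + 4·92 = 243
  R = 55 − 4·92 = -313
ΔB = 243 − 181 = 62; ΔR = -313 − (-285) = -28
Score = (-5)·62 + 4·(-28) = -422

-422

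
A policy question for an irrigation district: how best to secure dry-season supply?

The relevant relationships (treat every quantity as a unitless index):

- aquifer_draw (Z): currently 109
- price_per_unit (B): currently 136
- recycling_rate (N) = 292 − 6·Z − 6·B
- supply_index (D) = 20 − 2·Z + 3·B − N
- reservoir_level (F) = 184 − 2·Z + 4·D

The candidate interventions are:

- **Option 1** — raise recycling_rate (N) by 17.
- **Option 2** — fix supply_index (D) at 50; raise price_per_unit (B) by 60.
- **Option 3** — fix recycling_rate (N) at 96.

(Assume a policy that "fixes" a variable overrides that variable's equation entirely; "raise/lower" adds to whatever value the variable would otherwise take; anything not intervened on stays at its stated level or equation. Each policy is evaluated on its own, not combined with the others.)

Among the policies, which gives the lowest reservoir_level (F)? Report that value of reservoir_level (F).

Option 1 (N + 17):
  Z = 109
  B = 136
  N = 292 − 6·109 − 6·136 (+17 from intervention) = -1161
  D = 20 − 2·109 + 3·136 − (-1161) = 1371
  F = 184 − 2·109 + 4·1371 = 5450
Option 2 (D := 50, B + 60):
  Z = 109
  B = 136 + 60 = 196
  N = 292 − 6·109 − 6·196 = -1538
  D = 50
  F = 184 − 2·109 + 4·50 = 166
Option 3 (N := 96):
  Z = 109
  B = 136
  N = 96
  D = 20 − 2·109 + 3·136 − 96 = 114
  F = 184 − 2·109 + 4·114 = 422
Comparing — Option 1: F=5450, Option 2: F=166, Option 3: F=422. Lowest is 166 (Option 2).

166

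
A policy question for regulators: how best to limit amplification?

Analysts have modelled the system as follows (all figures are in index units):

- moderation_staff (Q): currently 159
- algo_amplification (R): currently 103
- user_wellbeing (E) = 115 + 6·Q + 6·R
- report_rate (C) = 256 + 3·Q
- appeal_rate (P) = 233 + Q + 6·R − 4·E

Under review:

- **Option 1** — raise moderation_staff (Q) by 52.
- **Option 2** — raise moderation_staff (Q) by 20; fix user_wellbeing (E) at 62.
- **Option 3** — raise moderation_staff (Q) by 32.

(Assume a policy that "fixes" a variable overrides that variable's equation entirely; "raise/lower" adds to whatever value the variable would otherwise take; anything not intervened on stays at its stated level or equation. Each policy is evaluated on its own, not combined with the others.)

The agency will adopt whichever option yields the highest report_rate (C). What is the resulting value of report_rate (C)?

Option 1 (Q + 52):
  Q = 159 + 52 = 211
  C = 256 + 3·211 = 889
Option 2 (Q + 20, E := 62):
  Q = 159 + 20 = 179
  C = 256 + 3·179 = 793
Option 3 (Q + 32):
  Q = 159 + 32 = 191
  C = 256 + 3·191 = 829
Comparing — Option 1: C=889, Option 2: C=793, Option 3: C=829. Highest is 889 (Option 1).

889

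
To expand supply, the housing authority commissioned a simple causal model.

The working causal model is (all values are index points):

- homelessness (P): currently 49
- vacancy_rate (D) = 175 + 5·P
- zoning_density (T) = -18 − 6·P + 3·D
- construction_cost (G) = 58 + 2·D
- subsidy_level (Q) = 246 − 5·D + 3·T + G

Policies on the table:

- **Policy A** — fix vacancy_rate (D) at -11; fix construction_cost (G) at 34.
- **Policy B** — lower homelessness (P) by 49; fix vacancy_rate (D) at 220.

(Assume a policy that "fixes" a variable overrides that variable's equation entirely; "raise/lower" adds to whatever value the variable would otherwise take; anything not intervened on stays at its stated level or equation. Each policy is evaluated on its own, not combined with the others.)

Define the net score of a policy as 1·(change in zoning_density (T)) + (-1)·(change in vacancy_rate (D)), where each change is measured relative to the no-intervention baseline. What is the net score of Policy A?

Baseline:
  P = 49
  D = 175 + 5·49 = 420
  T = -18 − 6·49 + 3·420 = 948
Policy A (D := -11, G := 34):
  P = 49
  D = -11
  T = -18 − 6·49 + 3·(-11) = -345
ΔT = -345 − 948 = -1293; ΔD = -11 − 420 = -431
Score = 1·(-1293) + (-1)·(-431) = -862

-862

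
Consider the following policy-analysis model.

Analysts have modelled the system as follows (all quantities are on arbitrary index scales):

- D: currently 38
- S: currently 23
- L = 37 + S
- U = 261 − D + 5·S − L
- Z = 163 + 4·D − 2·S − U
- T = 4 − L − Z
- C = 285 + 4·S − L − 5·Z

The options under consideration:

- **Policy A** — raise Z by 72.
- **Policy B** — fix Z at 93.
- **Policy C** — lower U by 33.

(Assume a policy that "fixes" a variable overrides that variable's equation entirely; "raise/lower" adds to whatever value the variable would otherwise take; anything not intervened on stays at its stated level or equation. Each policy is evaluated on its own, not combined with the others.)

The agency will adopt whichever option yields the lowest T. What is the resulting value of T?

-149

Policy A (Z + 72):
  D = 38
  S = 23
  L = 37 + 23 = 60
  U = 261 − 38 + 5·23 − 60 = 278
  Z = 163 + 4·38 − 2·23 − 278 (+72 from intervention) = 63
  T = 4 − 60 − 63 = -119
Policy B (Z := 93):
  D = 38
  S = 23
  L = 37 + 23 = 60
  U = 261 − 38 + 5·23 − 60 = 278
  Z = 93
  T = 4 − 60 − 93 = -149
Policy C (U − 33):
  D = 38
  S = 23
  L = 37 + 23 = 60
  U = 261 − 38 + 5·23 − 60 (−33 from intervention) = 245
  Z = 163 + 4·38 − 2·23 − 245 = 24
  T = 4 − 60 − 24 = -80
Comparing — Policy A: T=-119, Policy B: T=-149, Policy C: T=-80. Lowest is -149 (Policy B).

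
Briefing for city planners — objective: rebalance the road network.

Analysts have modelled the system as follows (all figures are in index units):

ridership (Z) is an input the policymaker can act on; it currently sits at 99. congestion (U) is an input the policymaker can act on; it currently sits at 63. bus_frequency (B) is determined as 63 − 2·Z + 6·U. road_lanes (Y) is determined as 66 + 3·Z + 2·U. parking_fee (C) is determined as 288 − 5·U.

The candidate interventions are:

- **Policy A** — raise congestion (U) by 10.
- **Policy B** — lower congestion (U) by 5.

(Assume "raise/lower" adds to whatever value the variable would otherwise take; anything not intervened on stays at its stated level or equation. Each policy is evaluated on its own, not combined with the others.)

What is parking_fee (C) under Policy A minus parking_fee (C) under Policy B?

Policy A (U + 10):
  U = 63 + 10 = 73
  C = 288 − 5·73 = -77
Policy B (U − 5):
  U = 63 − 5 = 58
  C = 288 − 5·58 = -2
C: -77 − (-2) = -75

-75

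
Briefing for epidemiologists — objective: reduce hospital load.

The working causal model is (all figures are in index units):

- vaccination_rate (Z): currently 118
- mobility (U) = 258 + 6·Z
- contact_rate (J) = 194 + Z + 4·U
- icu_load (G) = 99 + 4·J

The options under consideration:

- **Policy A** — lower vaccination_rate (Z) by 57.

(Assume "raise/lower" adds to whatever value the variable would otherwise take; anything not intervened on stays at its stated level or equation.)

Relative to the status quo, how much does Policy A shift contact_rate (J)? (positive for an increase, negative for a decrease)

Baseline:
  Z = 118
  U = 258 + 6·118 = 966
  J = 194 + 118 + 4·966 = 4176
Policy A (Z − 57):
  Z = 118 − 57 = 61
  U = 258 + 6·61 = 624
  J = 194 + 61 + 4·624 = 2751
Change in J: 2751 − 4176 = -1425

-1425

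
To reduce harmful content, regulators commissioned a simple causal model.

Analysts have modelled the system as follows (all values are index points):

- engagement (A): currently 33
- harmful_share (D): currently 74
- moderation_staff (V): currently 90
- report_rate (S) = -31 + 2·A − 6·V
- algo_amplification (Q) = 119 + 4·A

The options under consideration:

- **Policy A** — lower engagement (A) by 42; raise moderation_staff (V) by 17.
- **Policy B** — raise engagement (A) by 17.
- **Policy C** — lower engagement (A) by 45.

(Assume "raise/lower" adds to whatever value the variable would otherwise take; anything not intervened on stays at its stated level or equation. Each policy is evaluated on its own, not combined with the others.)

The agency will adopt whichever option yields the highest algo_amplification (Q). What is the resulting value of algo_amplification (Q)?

Policy A (A − 42, V + 17):
  A = 33 − 42 = -9
  Q = 119 + 4·(-9) = 83
Policy B (A + 17):
  A = 33 + 17 = 50
  Q = 119 + 4·50 = 319
Policy C (A − 45):
  A = 33 − 45 = -12
  Q = 119 + 4·(-12) = 71
Comparing — Policy A: Q=83, Policy B: Q=319, Policy C: Q=71. Highest is 319 (Policy B).

319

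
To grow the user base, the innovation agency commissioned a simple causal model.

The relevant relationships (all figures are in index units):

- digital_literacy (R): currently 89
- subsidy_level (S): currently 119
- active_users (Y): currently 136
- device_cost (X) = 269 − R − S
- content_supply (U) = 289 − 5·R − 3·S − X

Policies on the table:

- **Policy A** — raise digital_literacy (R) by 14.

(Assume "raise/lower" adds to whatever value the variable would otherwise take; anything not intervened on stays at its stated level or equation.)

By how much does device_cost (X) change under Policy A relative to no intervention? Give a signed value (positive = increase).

Baseline:
  R = 89
  S = 119
  X = 269 − 89 − 119 = 61
Policy A (R + 14):
  R = 89 + 14 = 103
  S = 119
  X = 269 − 103 − 119 = 47
Change in X: 47 − 61 = -14

-14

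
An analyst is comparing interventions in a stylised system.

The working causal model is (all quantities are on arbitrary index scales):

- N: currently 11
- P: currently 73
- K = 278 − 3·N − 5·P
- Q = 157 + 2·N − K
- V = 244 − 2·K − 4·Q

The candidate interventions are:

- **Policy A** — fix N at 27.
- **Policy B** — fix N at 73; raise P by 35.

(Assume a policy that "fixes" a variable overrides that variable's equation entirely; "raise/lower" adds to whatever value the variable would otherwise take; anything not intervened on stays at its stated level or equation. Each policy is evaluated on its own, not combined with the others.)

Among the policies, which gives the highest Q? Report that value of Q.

Policy A (N := 27):
  N = 27
  P = 73
  K = 278 − 3·27 − 5·73 = -168
  Q = 157 + 2·27 − (-168) = 379
Policy B (N := 73, P + 35):
  N = 73
  P = 73 + 35 = 108
  K = 278 − 3·73 − 5·108 = -481
  Q = 157 + 2·73 − (-481) = 784
Comparing — Policy A: Q=379, Policy B: Q=784. Highest is 784 (Policy B).

784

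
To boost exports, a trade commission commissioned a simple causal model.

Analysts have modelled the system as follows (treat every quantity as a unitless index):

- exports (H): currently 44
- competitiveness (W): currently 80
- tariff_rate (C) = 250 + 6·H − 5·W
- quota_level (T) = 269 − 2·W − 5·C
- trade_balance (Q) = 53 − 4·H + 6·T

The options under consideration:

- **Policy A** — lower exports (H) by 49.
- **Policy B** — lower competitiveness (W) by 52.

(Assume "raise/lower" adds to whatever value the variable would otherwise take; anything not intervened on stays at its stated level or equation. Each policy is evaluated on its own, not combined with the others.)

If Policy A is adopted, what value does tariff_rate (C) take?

-180

Policy A (H − 49):
  H = 44 − 49 = -5
  W = 80
  C = 250 + 6·(-5) − 5·80 = -180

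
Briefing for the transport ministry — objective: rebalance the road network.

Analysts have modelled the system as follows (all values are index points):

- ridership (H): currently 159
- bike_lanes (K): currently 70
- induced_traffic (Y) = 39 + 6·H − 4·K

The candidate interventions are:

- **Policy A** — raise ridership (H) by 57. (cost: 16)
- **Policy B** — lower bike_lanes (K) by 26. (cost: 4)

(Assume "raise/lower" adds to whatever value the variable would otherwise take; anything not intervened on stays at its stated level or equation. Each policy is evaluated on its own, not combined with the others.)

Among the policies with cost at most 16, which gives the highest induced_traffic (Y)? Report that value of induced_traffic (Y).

Policy A (H + 57):
  H = 159 + 57 = 216
  K = 70
  Y = 39 + 6·216 − 4·70 = 1055
Policy B (K − 26):
  H = 159
  K = 70 − 26 = 44
  Y = 39 + 6·159 − 4·44 = 817
Comparing — Policy A: Y=1055, Policy B: Y=817. Highest is 1055 (Policy A).

1055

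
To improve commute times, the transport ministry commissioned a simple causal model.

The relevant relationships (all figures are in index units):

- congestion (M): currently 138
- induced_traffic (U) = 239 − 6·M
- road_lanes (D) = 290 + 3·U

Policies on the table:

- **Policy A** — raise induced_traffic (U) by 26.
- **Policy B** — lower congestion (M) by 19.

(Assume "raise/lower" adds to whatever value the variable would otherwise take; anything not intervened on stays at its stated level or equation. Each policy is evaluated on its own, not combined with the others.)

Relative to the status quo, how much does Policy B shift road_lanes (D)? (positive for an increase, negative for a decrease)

Baseline:
  M = 138
  U = 239 − 6·138 = -589
  D = 290 + 3·(-589) = -1477
Policy B (M − 19):
  M = 138 − 19 = 119
  U = 239 − 6·119 = -475
  D = 290 + 3·(-475) = -1135
Change in D: -1135 − (-1477) = 342

342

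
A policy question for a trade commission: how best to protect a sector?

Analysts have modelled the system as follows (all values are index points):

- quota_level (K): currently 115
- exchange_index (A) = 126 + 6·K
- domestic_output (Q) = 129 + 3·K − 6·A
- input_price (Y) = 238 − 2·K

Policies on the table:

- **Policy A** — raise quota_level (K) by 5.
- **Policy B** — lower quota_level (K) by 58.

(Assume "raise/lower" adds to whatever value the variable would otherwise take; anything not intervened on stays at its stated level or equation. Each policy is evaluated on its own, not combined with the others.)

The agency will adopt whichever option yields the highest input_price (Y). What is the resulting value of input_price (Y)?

124

Policy A (K + 5):
  K = 115 + 5 = 120
  Y = 238 − 2·120 = -2
Policy B (K − 58):
  K = 115 − 58 = 57
  Y = 238 − 2·57 = 124
Comparing — Policy A: Y=-2, Policy B: Y=124. Highest is 124 (Policy B).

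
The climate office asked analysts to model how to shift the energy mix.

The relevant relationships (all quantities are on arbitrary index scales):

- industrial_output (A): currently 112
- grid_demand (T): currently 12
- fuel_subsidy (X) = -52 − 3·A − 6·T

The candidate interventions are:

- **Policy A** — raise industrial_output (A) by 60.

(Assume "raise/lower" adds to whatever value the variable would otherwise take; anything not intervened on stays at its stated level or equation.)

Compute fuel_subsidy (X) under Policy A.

Policy A (A + 60):
  A = 112 + 60 = 172
  T = 12
  X = -52 − 3·172 − 6·12 = -640

-640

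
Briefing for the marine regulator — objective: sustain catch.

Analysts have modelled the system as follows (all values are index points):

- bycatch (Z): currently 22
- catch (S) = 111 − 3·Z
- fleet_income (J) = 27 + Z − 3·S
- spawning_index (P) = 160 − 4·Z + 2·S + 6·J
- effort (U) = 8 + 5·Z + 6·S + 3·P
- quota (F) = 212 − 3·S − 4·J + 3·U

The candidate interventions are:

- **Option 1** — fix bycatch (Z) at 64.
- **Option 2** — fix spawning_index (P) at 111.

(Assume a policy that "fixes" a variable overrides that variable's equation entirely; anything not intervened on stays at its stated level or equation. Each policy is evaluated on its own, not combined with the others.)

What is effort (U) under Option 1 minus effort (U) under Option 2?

4359

Option 1 (Z := 64):
  Z = 64
  S = 111 − 3·64 = -81
  J = 27 + 64 − 3·(-81) = 334
  P = 160 − 4·64 + 2·(-81) + 6·334 = 1746
  U = 8 + 5·64 + 6·(-81) + 3·1746 = 5080
Option 2 (P := 111):
  Z = 22
  S = 111 − 3·22 = 45
  J = 27 + 22 − 3·45 = -86
  P = 111
  U = 8 + 5·22 + 6·45 + 3·111 = 721
U: 5080 − 721 = 4359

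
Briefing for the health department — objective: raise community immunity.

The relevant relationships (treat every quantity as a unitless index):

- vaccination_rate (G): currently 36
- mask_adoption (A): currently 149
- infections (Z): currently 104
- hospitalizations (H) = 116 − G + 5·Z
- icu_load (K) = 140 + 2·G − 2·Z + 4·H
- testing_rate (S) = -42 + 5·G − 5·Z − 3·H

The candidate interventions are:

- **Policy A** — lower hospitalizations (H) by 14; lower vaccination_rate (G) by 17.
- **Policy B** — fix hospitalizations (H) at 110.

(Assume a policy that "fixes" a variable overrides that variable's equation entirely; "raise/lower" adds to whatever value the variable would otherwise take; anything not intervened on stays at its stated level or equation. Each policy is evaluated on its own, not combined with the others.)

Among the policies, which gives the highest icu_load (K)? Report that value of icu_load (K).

Policy A (H − 14, G − 17):
  G = 36 − 17 = 19
  Z = 104
  H = 116 − 19 + 5·104 (−14 from intervention) = 603
  K = 140 + 2·19 − 2·104 + 4·603 = 2382
Policy B (H := 110):
  G = 36
  Z = 104
  H = 110
  K = 140 + 2·36 − 2·104 + 4·110 = 444
Comparing — Policy A: K=2382, Policy B: K=444. Highest is 2382 (Policy A).

2382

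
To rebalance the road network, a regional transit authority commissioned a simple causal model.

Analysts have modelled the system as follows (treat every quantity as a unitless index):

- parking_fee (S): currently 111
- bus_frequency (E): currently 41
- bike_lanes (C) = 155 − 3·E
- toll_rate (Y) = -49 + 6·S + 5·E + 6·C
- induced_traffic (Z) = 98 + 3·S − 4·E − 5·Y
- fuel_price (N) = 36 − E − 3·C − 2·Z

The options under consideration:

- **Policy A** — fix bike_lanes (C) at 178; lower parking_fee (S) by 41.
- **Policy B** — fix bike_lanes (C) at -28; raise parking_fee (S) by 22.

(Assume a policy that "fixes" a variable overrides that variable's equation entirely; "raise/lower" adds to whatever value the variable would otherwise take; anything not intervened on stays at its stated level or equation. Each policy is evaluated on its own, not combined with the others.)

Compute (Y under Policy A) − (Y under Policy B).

Policy A (C := 178, S − 41):
  S = 111 − 41 = 70
  E = 41
  C = 178
  Y = -49 + 6·70 + 5·41 + 6·178 = 1644
Policy B (C := -28, S + 22):
  S = 111 + 22 = 133
  E = 41
  C = -28
  Y = -49 + 6·133 + 5·41 + 6·(-28) = 786
Y: 1644 − 786 = 858

858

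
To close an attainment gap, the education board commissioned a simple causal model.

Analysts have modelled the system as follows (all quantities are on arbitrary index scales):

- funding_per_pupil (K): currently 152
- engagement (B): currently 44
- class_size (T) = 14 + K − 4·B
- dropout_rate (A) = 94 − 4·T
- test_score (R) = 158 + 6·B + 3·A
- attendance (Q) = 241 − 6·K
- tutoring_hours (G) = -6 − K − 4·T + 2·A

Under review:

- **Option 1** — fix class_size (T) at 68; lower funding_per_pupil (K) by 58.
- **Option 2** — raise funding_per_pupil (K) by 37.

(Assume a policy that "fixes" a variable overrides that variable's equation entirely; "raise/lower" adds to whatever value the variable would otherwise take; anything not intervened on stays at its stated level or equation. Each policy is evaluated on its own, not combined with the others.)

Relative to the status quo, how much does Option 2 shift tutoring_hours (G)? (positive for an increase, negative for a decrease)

Baseline:
  K = 152
  B = 44
  T = 14 + 152 − 4·44 = -10
  A = 94 − 4·(-10) = 134
  G = -6 − 152 − 4·(-10) + 2·134 = 150
Option 2 (K + 37):
  K = 152 + 37 = 189
  B = 44
  T = 14 + 189 − 4·44 = 27
  A = 94 − 4·27 = -14
  G = -6 − 189 − 4·27 + 2·(-14) = -331
Change in G: -331 − 150 = -481

-481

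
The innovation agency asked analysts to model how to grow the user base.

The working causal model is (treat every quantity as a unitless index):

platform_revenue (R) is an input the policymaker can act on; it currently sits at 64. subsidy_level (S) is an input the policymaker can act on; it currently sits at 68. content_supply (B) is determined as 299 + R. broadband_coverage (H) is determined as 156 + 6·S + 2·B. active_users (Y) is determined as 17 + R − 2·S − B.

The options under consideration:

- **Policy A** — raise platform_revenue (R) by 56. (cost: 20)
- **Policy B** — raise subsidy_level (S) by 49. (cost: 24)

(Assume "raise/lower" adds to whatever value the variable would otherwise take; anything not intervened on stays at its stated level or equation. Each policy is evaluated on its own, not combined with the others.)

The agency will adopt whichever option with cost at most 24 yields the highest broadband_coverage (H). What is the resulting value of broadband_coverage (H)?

Policy A (R + 56):
  R = 64 + 56 = 120
  S = 68
  B = 299 + 120 = 419
  H = 156 + 6·68 + 2·419 = 1402
Policy B (S + 49):
  R = 64
  S = 68 + 49 = 117
  B = 299 + 64 = 363
  H = 156 + 6·117 + 2·363 = 1584
Comparing — Policy A: H=1402, Policy B: H=1584. Highest is 1584 (Policy B).

1584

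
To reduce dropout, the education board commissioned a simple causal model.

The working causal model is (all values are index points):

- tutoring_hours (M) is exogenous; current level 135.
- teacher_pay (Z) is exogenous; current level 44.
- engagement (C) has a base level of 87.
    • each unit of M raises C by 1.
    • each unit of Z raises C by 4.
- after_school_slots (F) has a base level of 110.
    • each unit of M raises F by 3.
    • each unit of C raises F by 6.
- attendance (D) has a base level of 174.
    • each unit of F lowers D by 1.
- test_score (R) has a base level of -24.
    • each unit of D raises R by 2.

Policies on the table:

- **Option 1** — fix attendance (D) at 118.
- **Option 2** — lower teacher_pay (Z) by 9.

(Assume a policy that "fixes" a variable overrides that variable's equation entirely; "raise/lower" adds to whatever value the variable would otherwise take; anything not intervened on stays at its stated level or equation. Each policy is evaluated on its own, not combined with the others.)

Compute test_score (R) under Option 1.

212

Option 1 (D := 118):
  M = 135
  Z = 44
  C = 87 + 135 + 4·44 = 398
  F = 110 + 3·135 + 6·398 = 2903
  D = 118
  R = -24 + 2·118 = 212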